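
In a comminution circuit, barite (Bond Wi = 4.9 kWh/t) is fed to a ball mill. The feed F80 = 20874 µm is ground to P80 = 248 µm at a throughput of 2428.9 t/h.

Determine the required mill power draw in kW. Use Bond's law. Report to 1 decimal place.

W = 10·Wi·(P80^(-½) − F80^(-½))
W = 10·4.9·(1/√248 − 1/√20874) = 10·4.9·(0.056579) = 2.7724 kWh/t
Power = W × throughput = 2.7724 kWh/t × 2428.9 t/h = 6733.8 kW

P = 6733.8 kW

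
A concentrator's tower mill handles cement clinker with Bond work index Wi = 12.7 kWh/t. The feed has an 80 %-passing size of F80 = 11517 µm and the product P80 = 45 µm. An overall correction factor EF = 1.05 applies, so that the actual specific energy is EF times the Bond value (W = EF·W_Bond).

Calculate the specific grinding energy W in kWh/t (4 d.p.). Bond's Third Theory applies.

W = 10·Wi·(P80^(-½) − F80^(-½))
1/√45 = 0.149071;  1/√11517 = 0.009318
W = 10·12.7·(0.149071 − 0.009318) = 17.7486 kWh/t
With EF = 1.05: W = 17.7486·1.05 = 18.6361 kWh/t

W = 18.6361 kWh/t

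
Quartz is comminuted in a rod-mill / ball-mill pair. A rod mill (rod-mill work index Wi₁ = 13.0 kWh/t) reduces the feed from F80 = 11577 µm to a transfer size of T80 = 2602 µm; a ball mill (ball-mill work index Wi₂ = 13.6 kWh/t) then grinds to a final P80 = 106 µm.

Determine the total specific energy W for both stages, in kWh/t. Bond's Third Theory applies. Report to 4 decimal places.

W = 11.8836 kWh/t

W = 10 Wi (P80^-0.5 − F80^-0.5)
Stage 1 (11577→2602 µm, Wi₁=13.0): W₁ = 10·13.0·(0.019604 − 0.009294) = 1.3403 kWh/t
Stage 2 (2602→106 µm, Wi₂=13.6): W₂ = 10·13.6·(0.097129 − 0.019604) = 10.5433 kWh/t
W = W₁ + W₂ = 1.3403 + 10.5433 = 11.8836 kWh/t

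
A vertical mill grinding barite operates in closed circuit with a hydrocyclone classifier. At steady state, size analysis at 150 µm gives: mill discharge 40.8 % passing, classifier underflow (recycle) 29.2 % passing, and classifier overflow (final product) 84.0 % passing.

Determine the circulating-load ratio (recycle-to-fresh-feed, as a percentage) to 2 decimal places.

CL = 372.41 %

Let r = R/F. Size balance at 150 µm:
d + r·d = r·u + o → r(d−u) = o−d
r = (84.0 − 40.8)/(40.8 − 29.2) = 43.2/11.6 = 3.7241
CL = 100·r = 372.41 %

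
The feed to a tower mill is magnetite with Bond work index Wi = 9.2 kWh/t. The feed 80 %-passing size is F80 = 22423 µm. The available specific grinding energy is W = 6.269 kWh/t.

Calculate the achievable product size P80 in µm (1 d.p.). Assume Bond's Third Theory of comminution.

W = 10·Wi·[P80^(−½) − F80^(−½)]
P80^-0.5 = F80^-0.5 + W/(10 Wi)
  = 6.2690/(10·9.2) + 1/√22423 = 0.068141 + 0.006678 = 0.074819
P80 = (1/0.074819)² = 13.3655² = 178.64 µm

P80 = 178.6 µm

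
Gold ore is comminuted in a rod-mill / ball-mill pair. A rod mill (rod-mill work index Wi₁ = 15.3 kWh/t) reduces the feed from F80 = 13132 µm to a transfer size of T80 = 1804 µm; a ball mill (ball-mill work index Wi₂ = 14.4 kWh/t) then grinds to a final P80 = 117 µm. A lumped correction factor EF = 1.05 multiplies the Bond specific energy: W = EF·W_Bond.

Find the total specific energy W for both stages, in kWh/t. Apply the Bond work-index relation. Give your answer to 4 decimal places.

W = 10 Wi (1/√P80 − 1/√F80)  [Bond]
Stage 1 (13132→1804 µm, Wi₁=15.3): W₁ = 10·15.3·(0.023544 − 0.008726) = 2.2671 kWh/t
Stage 2 (1804→117 µm, Wi₂=14.4): W₂ = 10·14.4·(0.092450 − 0.023544) = 9.9225 kWh/t
W = W₁ + W₂ = 2.2671 + 9.9225 = 12.1896 kWh/t
Apply correction: 12.1896 × 1.05 = 12.7990 kWh/t

W = 12.7990 kWh/t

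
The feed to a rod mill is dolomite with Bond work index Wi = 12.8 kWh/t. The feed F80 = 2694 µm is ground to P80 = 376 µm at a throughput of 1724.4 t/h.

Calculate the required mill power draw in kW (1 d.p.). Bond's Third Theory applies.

P = 7130.4 kW

W = 10 Wi / √P80 − 10 Wi / √F80
W = 10·12.8·(1/√376 − 1/√2694) = 10·12.8·(0.032305) = 4.1350 kWh/t
P_mill = W·ṁ = 4.1350·1724.4 = 7130.4 kW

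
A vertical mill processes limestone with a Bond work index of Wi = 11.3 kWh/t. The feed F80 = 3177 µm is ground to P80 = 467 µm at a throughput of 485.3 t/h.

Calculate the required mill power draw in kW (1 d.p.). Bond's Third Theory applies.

W_Bond = 10·Wi·(1/√P₈₀ − 1/√F₈₀)
W = 10·11.3·(1/√467 − 1/√3177) = 10·11.3·(0.028533) = 3.2242 kWh/t
Power = W × throughput = 3.2242 kWh/t × 485.3 t/h = 1564.7 kW

P = 1564.7 kW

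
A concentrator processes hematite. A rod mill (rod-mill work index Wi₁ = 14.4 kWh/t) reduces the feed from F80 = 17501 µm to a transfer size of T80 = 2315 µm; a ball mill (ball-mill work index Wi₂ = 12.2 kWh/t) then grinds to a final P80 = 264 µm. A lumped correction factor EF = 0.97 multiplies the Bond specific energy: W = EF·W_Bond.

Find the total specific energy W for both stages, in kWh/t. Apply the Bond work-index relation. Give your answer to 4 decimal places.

Bond:  W = 10 Wi (1/√P − 1/√F)
Stage 1 (17501→2315 µm, Wi₁=14.4): W₁ = 10·14.4·(0.020784 − 0.007559) = 1.9044 kWh/t
Stage 2 (2315→264 µm, Wi₂=12.2): W₂ = 10·12.2·(0.061546 − 0.020784) = 4.9730 kWh/t
W = W₁ + W₂ = 1.9044 + 4.9730 = 6.8773 kWh/t
Apply correction: 6.8773 × 0.97 = 6.6710 kWh/t

W = 6.6710 kWh/t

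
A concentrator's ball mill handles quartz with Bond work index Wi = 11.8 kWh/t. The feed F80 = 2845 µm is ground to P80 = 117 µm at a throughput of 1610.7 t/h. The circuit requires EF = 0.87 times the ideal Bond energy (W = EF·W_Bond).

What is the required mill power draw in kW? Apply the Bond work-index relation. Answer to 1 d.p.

W_Bond = 10·Wi·(1/√P₈₀ − 1/√F₈₀)
W = 10·11.8·(1/√117 − 1/√2845) = 10·11.8·(0.073702) = 8.6968 kWh/t
With EF = 0.87: W = 8.6968·0.87 = 7.5662 kWh/t
P_mill = W·ṁ = 7.5662·1610.7 = 12186.9 kW

P = 12186.9 kW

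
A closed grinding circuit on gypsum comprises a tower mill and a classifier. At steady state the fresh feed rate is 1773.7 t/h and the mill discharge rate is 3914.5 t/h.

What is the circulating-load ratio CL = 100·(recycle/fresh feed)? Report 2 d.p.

Discharge = new feed + return, hence
R = M − F = 3914.5 − 1773.7 = 2140.8 t/h
CL = 100·R/F = 100·2140.8/1773.7 = 120.70 %

CL = 120.70 %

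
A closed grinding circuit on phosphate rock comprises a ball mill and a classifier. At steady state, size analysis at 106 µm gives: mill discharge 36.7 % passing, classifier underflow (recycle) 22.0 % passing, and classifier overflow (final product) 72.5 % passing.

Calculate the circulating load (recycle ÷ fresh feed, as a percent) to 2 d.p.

CL = 243.54 %

Balance %-passing 106 µm (r = R/F):
(1+r)d = ru + o → r = (o−d)/(d−u)
r = (72.5 − 36.7)/(36.7 − 22.0) = 35.8/14.7 = 2.4354
CL = 100·r = 243.54 %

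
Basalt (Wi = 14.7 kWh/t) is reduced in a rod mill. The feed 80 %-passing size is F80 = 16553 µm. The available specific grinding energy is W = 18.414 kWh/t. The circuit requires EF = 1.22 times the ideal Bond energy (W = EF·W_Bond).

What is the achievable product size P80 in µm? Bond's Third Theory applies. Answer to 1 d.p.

W_Bond = 10·Wi·(1/√P₈₀ − 1/√F₈₀)
W_Bond = W / EF = 18.414 / 1.22 = 15.0934 kWh/t
⇒ 1/√P80 = W_Bond/(10·Wi) + 1/√F80
  = 15.0934/(10·14.7) + 1/√16553 = 0.102676 + 0.007773 = 0.110449
P80 = (1/0.110449)² = 9.0540² = 81.97 µm

P80 = 82.0 µm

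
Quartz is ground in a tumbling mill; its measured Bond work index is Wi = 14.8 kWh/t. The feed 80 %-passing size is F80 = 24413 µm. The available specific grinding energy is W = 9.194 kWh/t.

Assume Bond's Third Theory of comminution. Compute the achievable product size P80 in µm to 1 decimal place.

W = 10 Wi (1/√P80 − 1/√F80)  [Bond]
⇒ 1/√P80 = W/(10·Wi) + 1/√F80
  = 9.1940/(10·14.8) + 1/√24413 = 0.062122 + 0.006400 = 0.068522
P80 = (1/0.068522)² = 14.5939² = 212.98 µm

P80 = 213.0 µm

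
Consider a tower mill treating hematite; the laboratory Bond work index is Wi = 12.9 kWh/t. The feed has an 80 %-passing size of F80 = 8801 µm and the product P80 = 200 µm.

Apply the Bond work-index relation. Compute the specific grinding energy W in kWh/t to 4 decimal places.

W = 7.7466 kWh/t

W = 10 Wi / √P80 − 10 Wi / √F80
1/√200 = 0.070711;  1/√8801 = 0.010659
W = 10·12.9·(0.070711 − 0.010659) = 7.7466 kWh/t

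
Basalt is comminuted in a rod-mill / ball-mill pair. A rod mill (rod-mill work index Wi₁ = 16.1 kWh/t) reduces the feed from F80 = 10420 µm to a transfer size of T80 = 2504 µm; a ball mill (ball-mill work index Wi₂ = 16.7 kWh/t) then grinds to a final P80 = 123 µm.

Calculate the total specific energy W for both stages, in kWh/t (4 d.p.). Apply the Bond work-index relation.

W = 13.3608 kWh/t

W = 10 Wi (1/√P80 − 1/√F80)  [Bond]
Stage 1 (10420→2504 µm, Wi₁=16.1): W₁ = 10·16.1·(0.019984 − 0.009796) = 1.6402 kWh/t
Stage 2 (2504→123 µm, Wi₂=16.7): W₂ = 10·16.7·(0.090167 − 0.019984) = 11.7206 kWh/t
W = W₁ + W₂ = 1.6402 + 11.7206 = 13.3608 kWh/t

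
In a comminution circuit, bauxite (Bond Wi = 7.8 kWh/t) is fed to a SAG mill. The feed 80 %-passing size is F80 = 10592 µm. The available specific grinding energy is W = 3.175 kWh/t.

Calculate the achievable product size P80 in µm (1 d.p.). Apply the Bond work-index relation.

W = 10·Wi·(P80^(-½) − F80^(-½))
⇒ 1/√P80 = W/(10·Wi) + 1/√F80
  = 3.1750/(10·7.8) + 1/√10592 = 0.040705 + 0.009717 = 0.050422
P80 = (1/0.050422)² = 19.8327² = 393.34 µm

P80 = 393.3 µm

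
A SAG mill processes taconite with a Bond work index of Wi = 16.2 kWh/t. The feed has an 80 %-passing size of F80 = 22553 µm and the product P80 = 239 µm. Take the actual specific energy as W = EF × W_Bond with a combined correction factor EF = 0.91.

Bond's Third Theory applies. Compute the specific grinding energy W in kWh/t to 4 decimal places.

Bond:  W = 10 Wi (1/√P − 1/√F)
1/√239 = 0.064685;  1/√22553 = 0.006659
W = 10·16.2·(0.064685 − 0.006659) = 9.4002 kWh/t
Corrected W = EF·W_Bond = 0.91·9.4002 = 8.5542 kWh/t

W = 8.5542 kWh/t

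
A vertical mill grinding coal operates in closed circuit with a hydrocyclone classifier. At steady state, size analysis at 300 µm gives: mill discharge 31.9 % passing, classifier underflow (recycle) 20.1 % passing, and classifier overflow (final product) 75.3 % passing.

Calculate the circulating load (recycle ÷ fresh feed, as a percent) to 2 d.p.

Balance %-passing 300 µm (r = R/F):
(1+r)·d = r·u + o ⇒ r = (o−d)/(d−u)
r = (75.3 − 31.9)/(31.9 − 20.1) = 43.4/11.8 = 3.6780
CL = 100·r = 367.80 %

CL = 367.80 %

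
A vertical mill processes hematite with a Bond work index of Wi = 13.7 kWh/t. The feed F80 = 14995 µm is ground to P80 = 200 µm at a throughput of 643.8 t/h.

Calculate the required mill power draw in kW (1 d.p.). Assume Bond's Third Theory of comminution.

W = 10 Wi (P80^-0.5 − F80^-0.5)
W = 10·13.7·(1/√200 − 1/√14995) = 10·13.7·(0.062544) = 8.5686 kWh/t
P_mill = W·ṁ = 8.5686·643.8 = 5516.4 kW

P = 5516.4 kW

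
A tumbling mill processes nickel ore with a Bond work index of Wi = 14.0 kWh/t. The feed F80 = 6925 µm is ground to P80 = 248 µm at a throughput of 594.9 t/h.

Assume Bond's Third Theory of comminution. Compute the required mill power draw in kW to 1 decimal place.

P = 4287.8 kW

Bond:  W = 10 Wi (1/√P − 1/√F)
W = 10·14.0·(1/√248 − 1/√6925) = 10·14.0·(0.051483) = 7.2077 kWh/t
Mill draw = 7.2077 × 594.9 = 4287.8 kW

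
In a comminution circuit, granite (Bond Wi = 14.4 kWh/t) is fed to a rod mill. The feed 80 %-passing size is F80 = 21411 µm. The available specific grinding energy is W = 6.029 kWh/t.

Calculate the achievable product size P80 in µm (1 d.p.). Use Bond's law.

P80 = 421.6 µm

Bond: W = 10·Wi·(1/√P80 − 1/√F80)
P80^(−½) = W/(10 Wi) + F80^(−½)
  = 6.0290/(10·14.4) + 1/√21411 = 0.041868 + 0.006834 = 0.048702
P80 = (1/0.048702)² = 20.5330² = 421.60 µm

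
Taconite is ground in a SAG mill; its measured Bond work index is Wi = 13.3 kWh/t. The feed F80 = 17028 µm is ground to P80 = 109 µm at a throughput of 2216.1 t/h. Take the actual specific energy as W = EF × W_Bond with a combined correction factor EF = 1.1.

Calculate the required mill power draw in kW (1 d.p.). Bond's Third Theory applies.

P = 28569.6 kW

Bond: W = 10·Wi·(1/√P80 − 1/√F80)
W = 10·13.3·(1/√109 − 1/√17028) = 10·13.3·(0.088119) = 11.7199 kWh/t
Apply correction: 11.7199 × 1.1 = 12.8919 kWh/t
Power = W × throughput = 12.8919 kWh/t × 2216.1 t/h = 28569.6 kW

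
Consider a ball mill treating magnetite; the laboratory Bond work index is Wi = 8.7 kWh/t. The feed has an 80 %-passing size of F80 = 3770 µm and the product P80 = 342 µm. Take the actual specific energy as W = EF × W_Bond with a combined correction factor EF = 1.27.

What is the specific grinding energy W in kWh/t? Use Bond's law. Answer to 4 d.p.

Bond:  W = 10 Wi (1/√P − 1/√F)
1/√342 = 0.054074;  1/√3770 = 0.016287
W = 10·8.7·(0.054074 − 0.016287) = 3.2875 kWh/t
Apply correction: 3.2875 × 1.27 = 4.1751 kWh/t

W = 4.1751 kWh/t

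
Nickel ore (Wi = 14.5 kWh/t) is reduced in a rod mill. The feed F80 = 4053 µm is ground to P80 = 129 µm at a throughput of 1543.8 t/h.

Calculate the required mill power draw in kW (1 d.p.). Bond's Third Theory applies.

P = 16192.8 kW

W = 10 Wi (1/√P80 − 1/√F80)  [Bond]
W = 10·14.5·(1/√129 − 1/√4053) = 10·14.5·(0.072337) = 10.4889 kWh/t
Mill draw = 10.4889 × 1543.8 = 16192.8 kW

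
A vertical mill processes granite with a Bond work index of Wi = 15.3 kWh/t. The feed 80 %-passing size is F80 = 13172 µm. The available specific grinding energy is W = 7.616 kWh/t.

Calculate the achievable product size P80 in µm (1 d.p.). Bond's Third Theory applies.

P80 = 292.3 µm

W_Bond = 10·Wi·(1/√P₈₀ − 1/√F₈₀)
P80^-0.5 = F80^-0.5 + W/(10 Wi)
  = 7.6160/(10·15.3) + 1/√13172 = 0.049778 + 0.008713 = 0.058491
P80 = (1/0.058491)² = 17.0967² = 292.30 µm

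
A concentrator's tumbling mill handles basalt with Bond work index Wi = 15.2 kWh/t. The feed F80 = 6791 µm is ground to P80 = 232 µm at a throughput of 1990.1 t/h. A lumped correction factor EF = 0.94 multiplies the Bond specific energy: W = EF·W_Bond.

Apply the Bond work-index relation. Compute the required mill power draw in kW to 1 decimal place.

P = 15217.7 kW

Bond:  W = 10 Wi (1/√P − 1/√F)
W = 10·15.2·(1/√232 − 1/√6791) = 10·15.2·(0.053518) = 8.1348 kWh/t
Corrected W = EF·W_Bond = 0.94·8.1348 = 7.6467 kWh/t
P = W·T = 7.6467·1990.1 = 15217.7 kW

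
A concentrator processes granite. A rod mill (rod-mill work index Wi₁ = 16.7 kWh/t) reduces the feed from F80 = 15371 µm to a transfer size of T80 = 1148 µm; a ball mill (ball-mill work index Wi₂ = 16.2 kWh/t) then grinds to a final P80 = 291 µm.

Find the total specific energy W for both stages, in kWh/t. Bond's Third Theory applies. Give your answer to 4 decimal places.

W = 10·Wi·[P80^(−½) − F80^(−½)]
Stage 1 (15371→1148 µm, Wi₁=16.7): W₁ = 10·16.7·(0.029514 − 0.008066) = 3.5819 kWh/t
Stage 2 (1148→291 µm, Wi₂=16.2): W₂ = 10·16.2·(0.058621 − 0.029514) = 4.7153 kWh/t
W = W₁ + W₂ = 3.5819 + 4.7153 = 8.2972 kWh/t

W = 8.2972 kWh/t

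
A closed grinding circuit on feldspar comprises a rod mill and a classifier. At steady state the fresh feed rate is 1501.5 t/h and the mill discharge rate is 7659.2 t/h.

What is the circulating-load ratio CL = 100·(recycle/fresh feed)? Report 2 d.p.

CL = 410.10 %

M = F + R at steady state, so:
R = M − F = 7659.2 − 1501.5 = 6157.7 t/h
CL = 100·R/F = 100·6157.7/1501.5 = 410.10 %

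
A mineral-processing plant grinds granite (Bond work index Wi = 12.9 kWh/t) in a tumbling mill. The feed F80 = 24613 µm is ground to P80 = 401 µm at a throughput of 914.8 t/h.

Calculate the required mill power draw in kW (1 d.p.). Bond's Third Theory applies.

W = 10 Wi (1/√P80 − 1/√F80)  [Bond]
W = 10·12.9·(1/√401 − 1/√24613) = 10·12.9·(0.043564) = 5.6197 kWh/t
P = W·T = 5.6197·914.8 = 5140.9 kW

P = 5140.9 kW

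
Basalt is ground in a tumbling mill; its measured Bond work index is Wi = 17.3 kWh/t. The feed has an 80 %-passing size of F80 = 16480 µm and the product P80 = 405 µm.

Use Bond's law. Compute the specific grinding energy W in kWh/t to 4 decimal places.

W = 7.2488 kWh/t

W = 10 Wi (P80^-0.5 − F80^-0.5)
1/√405 = 0.049690;  1/√16480 = 0.007790
W = 10·17.3·(0.049690 − 0.007790) = 7.2488 kWh/t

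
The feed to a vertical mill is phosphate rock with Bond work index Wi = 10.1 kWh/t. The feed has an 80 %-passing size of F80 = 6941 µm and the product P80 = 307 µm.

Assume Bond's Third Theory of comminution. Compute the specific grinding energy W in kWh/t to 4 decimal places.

W_Bond = 10·Wi·(1/√P₈₀ − 1/√F₈₀)
1/√307 = 0.057073;  1/√6941 = 0.012003
W = 10·10.1·(0.057073 − 0.012003) = 4.5521 kWh/t

W = 4.5521 kWh/t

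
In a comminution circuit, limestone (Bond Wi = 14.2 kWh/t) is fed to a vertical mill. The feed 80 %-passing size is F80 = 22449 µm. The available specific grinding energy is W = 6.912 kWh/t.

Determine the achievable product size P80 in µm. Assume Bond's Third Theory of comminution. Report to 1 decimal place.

P80 = 326.4 µm

W = 10·Wi·(P80^(-½) − F80^(-½))
⇒ 1/√P80 = W/(10 Wi) + 1/√F80
  = 6.9120/(10·14.2) + 1/√22449 = 0.048676 + 0.006674 = 0.055350
P80 = (1/0.055350)² = 18.0668² = 326.41 µm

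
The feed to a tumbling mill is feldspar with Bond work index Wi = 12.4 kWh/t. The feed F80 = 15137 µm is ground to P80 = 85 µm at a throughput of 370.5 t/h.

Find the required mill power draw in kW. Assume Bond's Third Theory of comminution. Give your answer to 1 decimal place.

W = 10 Wi (1/√P80 − 1/√F80)  [Bond]
W = 10·12.4·(1/√85 − 1/√15137) = 10·12.4·(0.100337) = 12.4418 kWh/t
P_mill = W·ṁ = 12.4418·370.5 = 4609.7 kW

P = 4609.7 kW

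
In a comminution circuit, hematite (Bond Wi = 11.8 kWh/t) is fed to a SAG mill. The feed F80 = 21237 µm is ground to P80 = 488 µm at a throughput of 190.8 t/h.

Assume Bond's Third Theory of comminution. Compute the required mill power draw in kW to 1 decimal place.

P = 864.7 kW

Bond: W = 10·Wi·(1/√P80 − 1/√F80)
W = 10·11.8·(1/√488 − 1/√21237) = 10·11.8·(0.038406) = 4.5319 kWh/t
P_mill = W·ṁ = 4.5319·190.8 = 864.7 kW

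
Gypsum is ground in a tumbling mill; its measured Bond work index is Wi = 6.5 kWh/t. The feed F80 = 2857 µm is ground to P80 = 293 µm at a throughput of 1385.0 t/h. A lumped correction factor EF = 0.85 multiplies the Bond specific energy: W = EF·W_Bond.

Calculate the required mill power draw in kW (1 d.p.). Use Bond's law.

W = 10 Wi (1/√P80 − 1/√F80)  [Bond]
W = 10·6.5·(1/√293 − 1/√2857) = 10·6.5·(0.039712) = 2.5813 kWh/t
W_actual = 0.85 × 2.5813 = 2.1941 kWh/t
P = W·T = 2.1941·1385.0 = 3038.8 kW

P = 3038.8 kW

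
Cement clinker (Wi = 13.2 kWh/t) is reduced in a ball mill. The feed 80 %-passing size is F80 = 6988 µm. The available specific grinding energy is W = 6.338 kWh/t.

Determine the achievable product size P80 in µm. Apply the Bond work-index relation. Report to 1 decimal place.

W = 10·Wi·(P80^(-½) − F80^(-½))
P80^(−½) = W/(10 Wi) + F80^(−½)
  = 6.3380/(10·13.2) + 1/√6988 = 0.048015 + 0.011963 = 0.059978
P80 = (1/0.059978)² = 16.6729² = 277.98 µm

P80 = 278.0 µm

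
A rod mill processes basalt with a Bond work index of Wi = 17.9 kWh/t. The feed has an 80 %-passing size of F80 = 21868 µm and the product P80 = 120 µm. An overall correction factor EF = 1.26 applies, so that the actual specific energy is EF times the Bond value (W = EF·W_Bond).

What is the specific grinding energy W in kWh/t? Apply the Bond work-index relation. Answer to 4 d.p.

W = 19.0637 kWh/t

W = 10 Wi / √P80 − 10 Wi / √F80
1/√120 = 0.091287;  1/√21868 = 0.006762
W = 10·17.9·(0.091287 − 0.006762) = 15.1299 kWh/t
With EF = 1.26: W = 15.1299·1.26 = 19.0637 kWh/t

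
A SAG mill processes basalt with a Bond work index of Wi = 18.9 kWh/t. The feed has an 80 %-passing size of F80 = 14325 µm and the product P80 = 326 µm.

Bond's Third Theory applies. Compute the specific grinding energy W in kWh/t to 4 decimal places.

W = 8.8886 kWh/t

W_Bond = 10·Wi·(1/√P₈₀ − 1/√F₈₀)
1/√326 = 0.055385;  1/√14325 = 0.008355
W = 10·18.9·(0.055385 − 0.008355) = 8.8886 kWh/t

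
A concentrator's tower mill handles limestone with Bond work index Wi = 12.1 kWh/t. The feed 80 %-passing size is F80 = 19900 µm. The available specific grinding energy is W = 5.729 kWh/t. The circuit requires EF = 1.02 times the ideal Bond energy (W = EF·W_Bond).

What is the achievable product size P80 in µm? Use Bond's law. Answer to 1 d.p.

P80 = 349.3 µm

W = 10·Wi·[P80^(−½) − F80^(−½)]
W_Bond = W / EF = 5.729 / 1.02 = 5.6167 kWh/t
⇒ 1/√P80 = W_Bond/(10·Wi) + 1/√F80
  = 5.6167/(10·12.1) + 1/√19900 = 0.046419 + 0.007089 = 0.053508
P80 = (1/0.053508)² = 18.6890² = 349.28 µm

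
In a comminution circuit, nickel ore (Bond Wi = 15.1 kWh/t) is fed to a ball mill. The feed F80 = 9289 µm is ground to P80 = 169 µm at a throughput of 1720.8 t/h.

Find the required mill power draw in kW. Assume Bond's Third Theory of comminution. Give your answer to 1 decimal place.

P = 17291.7 kW

W = 10 Wi / √P80 − 10 Wi / √F80
W = 10·15.1·(1/√169 − 1/√9289) = 10·15.1·(0.066547) = 10.0487 kWh/t
P_mill = W·ṁ = 10.0487·1720.8 = 17291.7 kW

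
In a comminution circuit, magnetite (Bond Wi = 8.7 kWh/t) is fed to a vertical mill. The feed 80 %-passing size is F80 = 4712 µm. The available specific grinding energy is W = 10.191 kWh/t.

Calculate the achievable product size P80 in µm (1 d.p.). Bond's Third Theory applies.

W = 10·Wi·[P80^(−½) − F80^(−½)]
⇒ 1/√P80 = W/(10 Wi) + 1/√F80
  = 10.1910/(10·8.7) + 1/√4712 = 0.117138 + 0.014568 = 0.131706
P80 = (1/0.131706)² = 7.5927² = 57.65 µm

P80 = 57.6 µm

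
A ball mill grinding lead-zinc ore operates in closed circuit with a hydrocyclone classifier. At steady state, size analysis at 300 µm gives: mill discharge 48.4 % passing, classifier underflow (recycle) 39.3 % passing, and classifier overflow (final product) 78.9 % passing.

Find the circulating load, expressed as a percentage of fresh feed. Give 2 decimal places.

CL = 335.16 %

Let r = R/F. Size balance at 300 µm:
(1+r)d = ru + o → r = (o−d)/(d−u)
r = (78.9 − 48.4)/(48.4 − 39.3) = 30.5/9.1 = 3.3516
CL = 100·r = 335.16 %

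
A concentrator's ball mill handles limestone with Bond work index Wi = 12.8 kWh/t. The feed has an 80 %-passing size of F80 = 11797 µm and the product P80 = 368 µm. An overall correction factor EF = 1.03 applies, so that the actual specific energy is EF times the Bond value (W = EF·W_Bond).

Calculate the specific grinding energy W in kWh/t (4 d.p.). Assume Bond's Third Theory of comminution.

W = 5.6588 kWh/t

W = 10 Wi (1/√P80 − 1/√F80)  [Bond]
1/√368 = 0.052129;  1/√11797 = 0.009207
W = 10·12.8·(0.052129 − 0.009207) = 5.4940 kWh/t
With EF = 1.03: W = 5.4940·1.03 = 5.6588 kWh/t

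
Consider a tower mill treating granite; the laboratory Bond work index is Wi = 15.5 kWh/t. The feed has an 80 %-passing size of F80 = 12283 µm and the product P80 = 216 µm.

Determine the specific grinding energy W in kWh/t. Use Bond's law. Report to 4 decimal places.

Bond: W = 10·Wi·(1/√P80 − 1/√F80)
1/√216 = 0.068041;  1/√12283 = 0.009023
W = 10·15.5·(0.068041 − 0.009023) = 9.1479 kWh/t

W = 9.1479 kWh/t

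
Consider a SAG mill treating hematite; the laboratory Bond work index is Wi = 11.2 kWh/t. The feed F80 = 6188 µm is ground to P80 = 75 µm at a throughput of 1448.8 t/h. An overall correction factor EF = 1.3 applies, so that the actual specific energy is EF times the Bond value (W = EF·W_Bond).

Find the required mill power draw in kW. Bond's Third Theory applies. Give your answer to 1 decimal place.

P = 21676.3 kW

W = 10·Wi·[P80^(−½) − F80^(−½)]
W = 10·11.2·(1/√75 − 1/√6188) = 10·11.2·(0.102758) = 11.5089 kWh/t
With EF = 1.3: W = 11.5089·1.3 = 14.9615 kWh/t
P = W·T = 14.9615·1448.8 = 21676.3 kW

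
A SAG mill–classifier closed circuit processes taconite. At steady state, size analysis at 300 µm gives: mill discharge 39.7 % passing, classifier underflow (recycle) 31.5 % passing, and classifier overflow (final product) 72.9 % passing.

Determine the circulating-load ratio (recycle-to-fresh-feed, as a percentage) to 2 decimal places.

Let r = R/F. Size balance at 300 µm:
(1+r)d = ru + o → r = (o−d)/(d−u)
r = (72.9 − 39.7)/(39.7 − 31.5) = 33.2/8.2 = 4.0488
CL = 100·r = 404.88 %

CL = 404.88 %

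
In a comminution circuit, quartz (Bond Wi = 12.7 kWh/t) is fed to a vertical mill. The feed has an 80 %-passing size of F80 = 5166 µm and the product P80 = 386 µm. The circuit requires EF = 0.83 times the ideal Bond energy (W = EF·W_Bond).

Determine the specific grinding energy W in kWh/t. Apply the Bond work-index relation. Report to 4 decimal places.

W = 3.8987 kWh/t

W = 10 Wi (1/√P80 − 1/√F80)  [Bond]
1/√386 = 0.050899;  1/√5166 = 0.013913
W = 10·12.7·(0.050899 − 0.013913) = 4.6972 kWh/t
Apply correction: 4.6972 × 0.83 = 3.8987 kWh/t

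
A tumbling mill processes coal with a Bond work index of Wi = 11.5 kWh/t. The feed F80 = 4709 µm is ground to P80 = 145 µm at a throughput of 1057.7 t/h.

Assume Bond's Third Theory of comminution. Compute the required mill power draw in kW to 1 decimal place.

P = 8328.7 kW

W = 10 Wi / √P80 − 10 Wi / √F80
W = 10·11.5·(1/√145 − 1/√4709) = 10·11.5·(0.068473) = 7.8744 kWh/t
Power = W × throughput = 7.8744 kWh/t × 1057.7 t/h = 8328.7 kW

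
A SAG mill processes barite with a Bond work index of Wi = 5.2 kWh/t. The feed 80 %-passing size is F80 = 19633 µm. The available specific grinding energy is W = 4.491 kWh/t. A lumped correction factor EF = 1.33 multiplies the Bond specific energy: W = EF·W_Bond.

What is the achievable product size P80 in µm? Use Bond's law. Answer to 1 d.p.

P80 = 192.5 µm

Bond: W = 10·Wi·(1/√P80 − 1/√F80)
W_Bond = W / EF = 4.491 / 1.33 = 3.3767 kWh/t
P80^(−½) = W_Bond/(10 Wi) + F80^(−½)
  = 3.3767/(10·5.2) + 1/√19633 = 0.064936 + 0.007137 = 0.072073
P80 = (1/0.072073)² = 13.8748² = 192.51 µm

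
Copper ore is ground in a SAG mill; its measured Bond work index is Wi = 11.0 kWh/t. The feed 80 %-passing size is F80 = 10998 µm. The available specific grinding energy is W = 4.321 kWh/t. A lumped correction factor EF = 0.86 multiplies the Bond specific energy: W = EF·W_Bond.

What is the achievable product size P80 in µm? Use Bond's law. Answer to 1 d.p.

W = 10 Wi (P80^-0.5 − F80^-0.5)
W_Bond = W / EF = 4.321 / 0.86 = 5.0244 kWh/t
P80^(−½) = W_Bond/(10 Wi) + F80^(−½)
  = 5.0244/(10·11.0) + 1/√10998 = 0.045677 + 0.009535 = 0.055212
P80 = (1/0.055212)² = 18.1120² = 328.04 µm

P80 = 328.0 µm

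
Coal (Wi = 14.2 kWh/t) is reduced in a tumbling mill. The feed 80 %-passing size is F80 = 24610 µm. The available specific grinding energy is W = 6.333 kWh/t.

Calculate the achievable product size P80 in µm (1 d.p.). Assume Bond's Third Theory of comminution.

W = 10 Wi / √P80 − 10 Wi / √F80
⇒ 1/√P80 = W/(10·Wi) + 1/√F80
  = 6.3330/(10·14.2) + 1/√24610 = 0.044599 + 0.006374 = 0.050973
P80 = (1/0.050973)² = 19.6182² = 384.87 µm

P80 = 384.9 µm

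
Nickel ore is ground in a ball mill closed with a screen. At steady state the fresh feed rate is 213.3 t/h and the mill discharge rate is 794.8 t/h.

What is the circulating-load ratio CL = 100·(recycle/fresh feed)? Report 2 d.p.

M = F + R at steady state, so:
R = M − F = 794.8 − 213.3 = 581.5 t/h
CL = 100·R/F = 100·581.5/213.3 = 272.62 %

CL = 272.62 %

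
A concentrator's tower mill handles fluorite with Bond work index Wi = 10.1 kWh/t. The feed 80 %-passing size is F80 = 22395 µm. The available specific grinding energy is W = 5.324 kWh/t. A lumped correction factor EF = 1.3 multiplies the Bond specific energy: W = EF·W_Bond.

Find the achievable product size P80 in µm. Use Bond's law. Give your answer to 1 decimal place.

P80 = 448.3 µm

W = 10 Wi (1/√P80 − 1/√F80)  [Bond]
W_Bond = W / EF = 5.324 / 1.3 = 4.0954 kWh/t
⇒ 1/√P80 = W_Bond/(10 Wi) + 1/√F80
  = 4.0954/(10·10.1) + 1/√22395 = 0.040548 + 0.006682 = 0.047231
P80 = (1/0.047231)² = 21.1727² = 448.28 µm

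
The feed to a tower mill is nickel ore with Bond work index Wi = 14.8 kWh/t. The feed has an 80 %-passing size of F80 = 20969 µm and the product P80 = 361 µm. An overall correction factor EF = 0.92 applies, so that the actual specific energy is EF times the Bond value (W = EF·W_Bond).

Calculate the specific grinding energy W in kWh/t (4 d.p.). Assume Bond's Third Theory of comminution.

W_Bond = 10·Wi·(1/√P₈₀ − 1/√F₈₀)
1/√361 = 0.052632;  1/√20969 = 0.006906
W = 10·14.8·(0.052632 − 0.006906) = 6.7674 kWh/t
Apply correction: 6.7674 × 0.92 = 6.2260 kWh/t

W = 6.2260 kWh/t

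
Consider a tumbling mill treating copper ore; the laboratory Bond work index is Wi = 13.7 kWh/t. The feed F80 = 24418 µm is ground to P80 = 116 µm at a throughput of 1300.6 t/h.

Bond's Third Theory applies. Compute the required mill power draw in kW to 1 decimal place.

P = 15403.5 kW

W = 10·Wi·[P80^(−½) − F80^(−½)]
W = 10·13.7·(1/√116 − 1/√24418) = 10·13.7·(0.086448) = 11.8434 kWh/t
Power = W × throughput = 11.8434 kWh/t × 1300.6 t/h = 15403.5 kW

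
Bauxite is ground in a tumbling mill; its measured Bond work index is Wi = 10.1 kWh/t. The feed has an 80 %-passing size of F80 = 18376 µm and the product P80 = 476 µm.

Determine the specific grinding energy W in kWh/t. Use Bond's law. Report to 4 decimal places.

W = 10 Wi (P80^-0.5 − F80^-0.5)
1/√476 = 0.045835;  1/√18376 = 0.007377
W = 10·10.1·(0.045835 − 0.007377) = 3.8843 kWh/t

W = 3.8843 kWh/t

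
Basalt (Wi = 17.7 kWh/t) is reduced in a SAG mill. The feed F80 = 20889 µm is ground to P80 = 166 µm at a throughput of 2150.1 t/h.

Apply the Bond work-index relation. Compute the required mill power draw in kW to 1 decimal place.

P = 26904.6 kW

W = 10 Wi (1/√P80 − 1/√F80)  [Bond]
W = 10·17.7·(1/√166 − 1/√20889) = 10·17.7·(0.070696) = 12.5132 kWh/t
Power = W × throughput = 12.5132 kWh/t × 2150.1 t/h = 26904.6 kW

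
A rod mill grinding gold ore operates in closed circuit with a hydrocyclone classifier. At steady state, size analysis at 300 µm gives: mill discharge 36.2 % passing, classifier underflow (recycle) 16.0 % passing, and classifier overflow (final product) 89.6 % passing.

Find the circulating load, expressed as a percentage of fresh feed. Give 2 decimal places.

Let r = R/F. Size balance at 300 µm:
(1+r)d = ru + o → r = (o−d)/(d−u)
r = (89.6 − 36.2)/(36.2 − 16.0) = 53.4/20.2 = 2.6436
CL = 100·r = 264.36 %

CL = 264.36 %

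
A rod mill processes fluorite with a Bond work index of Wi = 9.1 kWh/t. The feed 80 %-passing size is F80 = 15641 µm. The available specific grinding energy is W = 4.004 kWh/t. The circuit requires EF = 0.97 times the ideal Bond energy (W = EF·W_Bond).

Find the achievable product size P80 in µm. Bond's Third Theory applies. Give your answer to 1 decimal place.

W = 10·Wi·(P80^(-½) − F80^(-½))
W_Bond = W / EF = 4.004 / 0.97 = 4.1278 kWh/t
P80^(−½) = W_Bond/(10 Wi) + F80^(−½)
  = 4.1278/(10·9.1) + 1/√15641 = 0.045361 + 0.007996 = 0.053357
P80 = (1/0.053357)² = 18.7418² = 351.25 µm

P80 = 351.3 µm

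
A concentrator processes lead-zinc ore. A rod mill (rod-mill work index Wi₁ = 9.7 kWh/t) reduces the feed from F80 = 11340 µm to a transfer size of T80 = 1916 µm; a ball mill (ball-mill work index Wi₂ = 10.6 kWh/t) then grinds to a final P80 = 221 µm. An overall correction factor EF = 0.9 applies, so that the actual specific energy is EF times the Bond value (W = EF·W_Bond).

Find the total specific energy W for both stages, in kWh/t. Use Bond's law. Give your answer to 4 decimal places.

W = 5.4124 kWh/t

W_Bond = 10·Wi·(1/√P₈₀ − 1/√F₈₀)
Stage 1 (11340→1916 µm, Wi₁=9.7): W₁ = 10·9.7·(0.022846 − 0.009391) = 1.3051 kWh/t
Stage 2 (1916→221 µm, Wi₂=10.6): W₂ = 10·10.6·(0.067267 − 0.022846) = 4.7087 kWh/t
W = W₁ + W₂ = 1.3051 + 4.7087 = 6.0138 kWh/t
Apply correction: 6.0138 × 0.9 = 5.4124 kWh/t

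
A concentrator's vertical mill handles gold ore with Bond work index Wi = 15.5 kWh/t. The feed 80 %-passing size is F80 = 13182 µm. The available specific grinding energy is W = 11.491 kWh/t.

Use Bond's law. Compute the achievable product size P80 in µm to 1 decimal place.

W = 10 Wi / √P80 − 10 Wi / √F80
1/√P80 = 1/√F80 + W/(10·Wi)
  = 11.4910/(10·15.5) + 1/√13182 = 0.074135 + 0.008710 = 0.082845
P80 = (1/0.082845)² = 12.0707² = 145.70 µm

P80 = 145.7 µm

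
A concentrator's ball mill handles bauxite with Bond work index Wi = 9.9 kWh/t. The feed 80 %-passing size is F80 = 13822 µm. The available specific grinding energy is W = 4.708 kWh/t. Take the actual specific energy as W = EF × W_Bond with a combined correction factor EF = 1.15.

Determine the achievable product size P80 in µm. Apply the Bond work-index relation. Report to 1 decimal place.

P80 = 402.3 µm

W = 10 Wi / √P80 − 10 Wi / √F80
W_Bond = W / EF = 4.708 / 1.15 = 4.0939 kWh/t
⇒ 1/√P80 = W_Bond/(10 Wi) + 1/√F80
  = 4.0939/(10·9.9) + 1/√13822 = 0.041353 + 0.008506 = 0.049858
P80 = (1/0.049858)² = 20.0568² = 402.27 µm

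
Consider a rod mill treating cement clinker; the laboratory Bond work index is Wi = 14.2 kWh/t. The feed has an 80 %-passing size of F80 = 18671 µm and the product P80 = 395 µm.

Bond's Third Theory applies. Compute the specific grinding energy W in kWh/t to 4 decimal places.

W = 6.1056 kWh/t

Bond: W = 10·Wi·(1/√P80 − 1/√F80)
1/√395 = 0.050315;  1/√18671 = 0.007318
W = 10·14.2·(0.050315 − 0.007318) = 6.1056 kWh/t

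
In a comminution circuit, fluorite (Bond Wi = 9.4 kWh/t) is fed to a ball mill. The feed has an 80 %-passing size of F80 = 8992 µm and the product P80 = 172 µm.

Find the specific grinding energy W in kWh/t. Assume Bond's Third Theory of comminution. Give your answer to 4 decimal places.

W = 10·Wi·(P80^(-½) − F80^(-½))
1/√172 = 0.076249;  1/√8992 = 0.010546
W = 10·9.4·(0.076249 − 0.010546) = 6.1761 kWh/t

W = 6.1761 kWh/t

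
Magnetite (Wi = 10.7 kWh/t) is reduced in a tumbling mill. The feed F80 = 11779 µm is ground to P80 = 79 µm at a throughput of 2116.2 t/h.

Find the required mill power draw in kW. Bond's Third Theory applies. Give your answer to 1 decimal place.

W = 10 Wi / √P80 − 10 Wi / √F80
W = 10·10.7·(1/√79 − 1/√11779) = 10·10.7·(0.103295) = 11.0525 kWh/t
Mill draw = 11.0525 × 2116.2 = 23389.4 kW

P = 23389.4 kW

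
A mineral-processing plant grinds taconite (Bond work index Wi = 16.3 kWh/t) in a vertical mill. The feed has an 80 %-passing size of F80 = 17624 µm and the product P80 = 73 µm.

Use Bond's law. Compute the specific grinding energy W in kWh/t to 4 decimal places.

W = 10 Wi (1/√P80 − 1/√F80)  [Bond]
1/√73 = 0.117041;  1/√17624 = 0.007533
W = 10·16.3·(0.117041 − 0.007533) = 17.8499 kWh/t

W = 17.8499 kWh/t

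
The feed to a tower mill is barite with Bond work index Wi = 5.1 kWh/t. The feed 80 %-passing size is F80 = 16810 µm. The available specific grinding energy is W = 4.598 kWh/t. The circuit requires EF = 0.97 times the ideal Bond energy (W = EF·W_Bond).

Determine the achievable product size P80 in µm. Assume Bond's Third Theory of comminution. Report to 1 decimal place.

W = 10 Wi / √P80 − 10 Wi / √F80
W_Bond = W / EF = 4.598 / 0.97 = 4.7402 kWh/t
P80^-0.5 = F80^-0.5 + W_Bond/(10 Wi)
  = 4.7402/(10·5.1) + 1/√16810 = 0.092945 + 0.007713 = 0.100658
P80 = (1/0.100658)² = 9.9346² = 98.70 µm

P80 = 98.7 µm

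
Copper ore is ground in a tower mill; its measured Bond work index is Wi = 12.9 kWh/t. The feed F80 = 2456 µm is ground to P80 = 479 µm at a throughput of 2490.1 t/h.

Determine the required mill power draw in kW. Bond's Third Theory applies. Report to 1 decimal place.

P = 8195.3 kW

Bond:  W = 10 Wi (1/√P − 1/√F)
W = 10·12.9·(1/√479 − 1/√2456) = 10·12.9·(0.025513) = 3.2912 kWh/t
Mill draw = 3.2912 × 2490.1 = 8195.3 kW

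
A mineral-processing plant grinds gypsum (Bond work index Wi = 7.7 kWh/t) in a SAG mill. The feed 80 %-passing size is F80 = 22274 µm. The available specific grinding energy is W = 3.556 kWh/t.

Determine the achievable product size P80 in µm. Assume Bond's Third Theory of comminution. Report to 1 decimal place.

P80 = 357.6 µm

W = 10 Wi (1/√P80 − 1/√F80)  [Bond]
P80^-0.5 = F80^-0.5 + W/(10 Wi)
  = 3.5560/(10·7.7) + 1/√22274 = 0.046182 + 0.006700 = 0.052882
P80 = (1/0.052882)² = 18.9099² = 357.59 µm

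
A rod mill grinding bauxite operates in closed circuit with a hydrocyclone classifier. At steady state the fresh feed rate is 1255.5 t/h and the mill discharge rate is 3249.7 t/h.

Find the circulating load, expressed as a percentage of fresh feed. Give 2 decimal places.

Mill node: discharge = fresh + recycle.
R = M − F = 3249.7 − 1255.5 = 1994.2 t/h
CL = 100·R/F = 100·1994.2/1255.5 = 158.84 %

CL = 158.84 %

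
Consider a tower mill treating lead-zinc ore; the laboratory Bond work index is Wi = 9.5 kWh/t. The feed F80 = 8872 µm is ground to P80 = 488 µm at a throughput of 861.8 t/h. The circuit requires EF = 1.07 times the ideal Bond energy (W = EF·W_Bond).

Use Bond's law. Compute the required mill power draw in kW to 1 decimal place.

P = 3035.5 kW

W_Bond = 10·Wi·(1/√P₈₀ − 1/√F₈₀)
W = 10·9.5·(1/√488 − 1/√8872) = 10·9.5·(0.034651) = 3.2919 kWh/t
Corrected W = EF·W_Bond = 1.07·3.2919 = 3.5223 kWh/t
Mill draw = 3.5223 × 861.8 = 3035.5 kW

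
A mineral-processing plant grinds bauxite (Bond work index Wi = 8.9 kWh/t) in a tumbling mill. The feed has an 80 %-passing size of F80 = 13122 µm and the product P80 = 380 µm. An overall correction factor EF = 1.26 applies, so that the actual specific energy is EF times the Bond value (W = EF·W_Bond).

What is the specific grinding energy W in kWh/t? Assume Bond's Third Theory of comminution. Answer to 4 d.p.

W = 10 Wi / √P80 − 10 Wi / √F80
1/√380 = 0.051299;  1/√13122 = 0.008730
W = 10·8.9·(0.051299 − 0.008730) = 3.7887 kWh/t
Corrected W = EF·W_Bond = 1.26·3.7887 = 4.7737 kWh/t

W = 4.7737 kWh/t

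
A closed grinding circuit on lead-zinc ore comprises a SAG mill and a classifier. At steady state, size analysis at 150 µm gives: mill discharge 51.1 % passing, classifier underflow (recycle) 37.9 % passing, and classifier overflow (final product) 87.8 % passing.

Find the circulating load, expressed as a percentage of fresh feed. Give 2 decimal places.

CL = 278.03 %

Mass balance on the −150 µm fraction:
(1+r)d = ru + o → r = (o−d)/(d−u)
r = (87.8 − 51.1)/(51.1 − 37.9) = 36.7/13.2 = 2.7803
CL = 100·r = 278.03 %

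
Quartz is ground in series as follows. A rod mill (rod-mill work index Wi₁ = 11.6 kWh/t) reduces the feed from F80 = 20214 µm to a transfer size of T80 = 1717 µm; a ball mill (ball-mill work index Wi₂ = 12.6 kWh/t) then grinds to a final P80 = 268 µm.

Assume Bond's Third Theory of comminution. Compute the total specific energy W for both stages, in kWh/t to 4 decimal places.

W = 6.6395 kWh/t

W = 10 Wi / √P80 − 10 Wi / √F80
Stage 1 (20214→1717 µm, Wi₁=11.6): W₁ = 10·11.6·(0.024133 − 0.007034) = 1.9836 kWh/t
Stage 2 (1717→268 µm, Wi₂=12.6): W₂ = 10·12.6·(0.061085 − 0.024133) = 4.6559 kWh/t
W = W₁ + W₂ = 1.9836 + 4.6559 = 6.6395 kWh/t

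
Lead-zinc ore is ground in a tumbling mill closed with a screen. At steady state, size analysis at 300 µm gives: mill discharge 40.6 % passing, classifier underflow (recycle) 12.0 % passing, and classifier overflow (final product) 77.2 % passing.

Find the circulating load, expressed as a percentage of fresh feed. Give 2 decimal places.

Mass balance on the −300 µm fraction:
(1+r)d = ru + o → r = (o−d)/(d−u)
r = (77.2 − 40.6)/(40.6 − 12.0) = 36.6/28.6 = 1.2797
CL = 100·r = 127.97 %

CL = 127.97 %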